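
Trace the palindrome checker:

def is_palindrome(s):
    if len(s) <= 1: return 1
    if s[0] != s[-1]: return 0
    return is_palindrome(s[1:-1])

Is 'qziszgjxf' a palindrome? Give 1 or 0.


is_palindrome('qziszgjxf'): s[0]='q' != s[-1]='f' -> return 0
Result: 0 (not a palindrome)

0


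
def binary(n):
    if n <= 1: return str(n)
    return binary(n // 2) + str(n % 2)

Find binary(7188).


binary(7188) = binary(3594) + '0'
binary(3594) = binary(1797) + '0'
binary(1797) = binary(898) + '1'
binary(898) = binary(449) + '0'
binary(449) = binary(224) + '1'
binary(224) = binary(112) + '0'
binary(112) = binary(56) + '0'
binary(56) = binary(28) + '0'
binary(28) = binary(14) + '0'
binary(14) = binary(7) + '0'
binary(7) = binary(3) + '1'
binary(3) = binary(1) + '1'
binary(1) = '1'  (base case)
Concatenating: '1' + '1' + '1' + '0' + '0' + '0' + '0' + '0' + '1' + '0' + '1' + '0' + '0' = '1110000010100'

1110000010100


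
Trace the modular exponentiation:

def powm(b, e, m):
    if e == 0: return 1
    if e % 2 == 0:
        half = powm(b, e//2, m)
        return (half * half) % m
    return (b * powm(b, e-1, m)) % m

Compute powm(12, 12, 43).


powm(12, 12, 43): e is even, compute powm(12, 6, 43)
  powm(12, 6, 43): e is even, compute powm(12, 3, 43)
    powm(12, 3, 43): e is odd, compute powm(12, 2, 43)
      powm(12, 2, 43): e is even, compute powm(12, 1, 43)
        powm(12, 1, 43): e is odd, compute powm(12, 0, 43)
          powm(12, 0, 43) = 1
        (12 * 1) % 43 = 12
      half=12, (12*12) % 43 = 15
    (12 * 15) % 43 = 8
  half=8, (8*8) % 43 = 21
half=21, (21*21) % 43 = 11

11


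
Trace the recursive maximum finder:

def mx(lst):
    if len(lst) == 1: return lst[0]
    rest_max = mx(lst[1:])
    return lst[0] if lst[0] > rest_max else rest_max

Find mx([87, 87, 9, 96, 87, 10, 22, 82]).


mx([87, 87, 9, 96, 87, 10, 22, 82]): compare 87 with mx([87, 9, 96, 87, 10, 22, 82])
mx([87, 9, 96, 87, 10, 22, 82]): compare 87 with mx([9, 96, 87, 10, 22, 82])
mx([9, 96, 87, 10, 22, 82]): compare 9 with mx([96, 87, 10, 22, 82])
mx([96, 87, 10, 22, 82]): compare 96 with mx([87, 10, 22, 82])
mx([87, 10, 22, 82]): compare 87 with mx([10, 22, 82])
mx([10, 22, 82]): compare 10 with mx([22, 82])
mx([22, 82]): compare 22 with mx([82])
mx([82]) = 82  (base case)
Compare 22 with 82 -> 82
Compare 10 with 82 -> 82
Compare 87 with 82 -> 87
Compare 96 with 87 -> 96
Compare 9 with 96 -> 96
Compare 87 with 96 -> 96
Compare 87 with 96 -> 96

96


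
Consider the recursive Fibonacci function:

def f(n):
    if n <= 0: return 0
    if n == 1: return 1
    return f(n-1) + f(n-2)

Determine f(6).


Computing f(6) bottom-up:
f(0) = 0
f(1) = 1
f(2) = f(1) + f(0) = 1 + 0 = 1
f(3) = f(2) + f(1) = 1 + 1 = 2
f(4) = f(3) + f(2) = 2 + 1 = 3
f(5) = f(4) + f(3) = 3 + 2 = 5
f(6) = f(5) + f(4) = 5 + 3 = 8

8


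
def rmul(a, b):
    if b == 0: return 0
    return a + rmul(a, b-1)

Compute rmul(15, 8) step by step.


rmul(15, 8) = 15 + rmul(15, 7)
rmul(15, 7) = 15 + rmul(15, 6)
rmul(15, 6) = 15 + rmul(15, 5)
rmul(15, 5) = 15 + rmul(15, 4)
rmul(15, 4) = 15 + rmul(15, 3)
rmul(15, 3) = 15 + rmul(15, 2)
rmul(15, 2) = 15 + rmul(15, 1)
rmul(15, 1) = 15 + rmul(15, 0)
rmul(15, 0) = 0  (base case)
Total: 15 + 15 + 15 + 15 + 15 + 15 + 15 + 15 + 0 = 120

120


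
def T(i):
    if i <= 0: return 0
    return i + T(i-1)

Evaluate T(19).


T(19)
= 19 + 18 + 17 + 16 + 15 + 14 + 13 + 12 + 11 + 10 + 9 + 8 + 7 + 6 + 5 + 4 + 3 + 2 + 1 + T(0)
= 19 + 18 + 17 + 16 + 15 + 14 + 13 + 12 + 11 + 10 + 9 + 8 + 7 + 6 + 5 + 4 + 3 + 2 + 1 + 0
= 190

190


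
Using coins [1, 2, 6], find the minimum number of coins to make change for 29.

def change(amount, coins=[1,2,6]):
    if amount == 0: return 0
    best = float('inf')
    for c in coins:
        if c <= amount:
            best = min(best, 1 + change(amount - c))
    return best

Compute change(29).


Building up with DP:
change(0) = 0
change(1) = min(1+change(0)=1+0=1) = 1
change(2) = min(1+change(1)=1+1=2, 1+change(0)=1+0=1) = 1
change(3) = min(1+change(2)=1+1=2, 1+change(1)=1+1=2) = 2
change(4) = min(1+change(3)=1+2=3, 1+change(2)=1+1=2) = 2
change(5) = min(1+change(4)=1+2=3, 1+change(3)=1+2=3) = 3
change(6) = min(1+change(5)=1+3=4, 1+change(4)=1+2=3, 1+change(0)=1+0=1) = 1
change(7) = min(1+change(6)=1+1=2, 1+change(5)=1+3=4, 1+change(1)=1+1=2) = 2
change(8) = min(1+change(7)=1+2=3, 1+change(6)=1+1=2, 1+change(2)=1+1=2) = 2
change(9) = min(1+change(8)=1+2=3, 1+change(7)=1+2=3, 1+change(3)=1+2=3) = 3
change(10) = min(1+change(9)=1+3=4, 1+change(8)=1+2=3, 1+change(4)=1+2=3) = 3
change(11) = min(1+change(10)=1+3=4, 1+change(9)=1+3=4, 1+change(5)=1+3=4) = 4
change(12) = min(1+change(11)=1+4=5, 1+change(10)=1+3=4, 1+change(6)=1+1=2) = 2
change(13) = min(1+change(12)=1+2=3, 1+change(11)=1+4=5, 1+change(7)=1+2=3) = 3
change(14) = min(1+change(13)=1+3=4, 1+change(12)=1+2=3, 1+change(8)=1+2=3) = 3
change(15) = min(1+change(14)=1+3=4, 1+change(13)=1+3=4, 1+change(9)=1+3=4) = 4
change(16) = min(1+change(15)=1+4=5, 1+change(14)=1+3=4, 1+change(10)=1+3=4) = 4
change(17) = min(1+change(16)=1+4=5, 1+change(15)=1+4=5, 1+change(11)=1+4=5) = 5
change(18) = min(1+change(17)=1+5=6, 1+change(16)=1+4=5, 1+change(12)=1+2=3) = 3
change(19) = min(1+change(18)=1+3=4, 1+change(17)=1+5=6, 1+change(13)=1+3=4) = 4
change(20) = min(1+change(19)=1+4=5, 1+change(18)=1+3=4, 1+change(14)=1+3=4) = 4
change(21) = min(1+change(20)=1+4=5, 1+change(19)=1+4=5, 1+change(15)=1+4=5) = 5
change(22) = min(1+change(21)=1+5=6, 1+change(20)=1+4=5, 1+change(16)=1+4=5) = 5
change(23) = min(1+change(22)=1+5=6, 1+change(21)=1+5=6, 1+change(17)=1+5=6) = 6
change(24) = min(1+change(23)=1+6=7, 1+change(22)=1+5=6, 1+change(18)=1+3=4) = 4
change(25) = min(1+change(24)=1+4=5, 1+change(23)=1+6=7, 1+change(19)=1+4=5) = 5
change(26) = min(1+change(25)=1+5=6, 1+change(24)=1+4=5, 1+change(20)=1+4=5) = 5
change(27) = min(1+change(26)=1+5=6, 1+change(25)=1+5=6, 1+change(21)=1+5=6) = 6
change(28) = min(1+change(27)=1+6=7, 1+change(26)=1+5=6, 1+change(22)=1+5=6) = 6
change(29) = min(1+change(28)=1+6=7, 1+change(27)=1+6=7, 1+change(23)=1+6=7) = 7

7


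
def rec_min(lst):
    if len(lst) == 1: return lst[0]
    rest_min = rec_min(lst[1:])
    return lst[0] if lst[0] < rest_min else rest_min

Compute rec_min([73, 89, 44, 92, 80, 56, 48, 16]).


rec_min([73, 89, 44, 92, 80, 56, 48, 16]): compare 73 with rec_min([89, 44, 92, 80, 56, 48, 16])
rec_min([89, 44, 92, 80, 56, 48, 16]): compare 89 with rec_min([44, 92, 80, 56, 48, 16])
rec_min([44, 92, 80, 56, 48, 16]): compare 44 with rec_min([92, 80, 56, 48, 16])
rec_min([92, 80, 56, 48, 16]): compare 92 with rec_min([80, 56, 48, 16])
rec_min([80, 56, 48, 16]): compare 80 with rec_min([56, 48, 16])
rec_min([56, 48, 16]): compare 56 with rec_min([48, 16])
rec_min([48, 16]): compare 48 with rec_min([16])
rec_min([16]) = 16  (base case)
Compare 48 with 16 -> 16
Compare 56 with 16 -> 16
Compare 80 with 16 -> 16
Compare 92 with 16 -> 16
Compare 44 with 16 -> 16
Compare 89 with 16 -> 16
Compare 73 with 16 -> 16

16


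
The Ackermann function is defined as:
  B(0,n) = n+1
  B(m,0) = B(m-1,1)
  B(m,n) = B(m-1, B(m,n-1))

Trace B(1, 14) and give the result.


B(1, 14) = B(0, B(1, 13))
  B(1, 13) = B(0, B(1, 12))
    B(1, 12) = B(0, B(1, 11))
      B(1, 11) = B(0, B(1, 10))
        B(1, 10) = B(0, B(1, 9))
          B(1, 9) = B(0, B(1, 8))
          B(1, 8) = B(0, B(1, 7))
          B(1, 7) = B(0, B(1, 6))
          B(1, 6) = B(0, B(1, 5))
          B(1, 5) = B(0, B(1, 4))
          B(1, 4) = B(0, B(1, 3))
          B(1, 3) = B(0, B(1, 2))
          B(1, 2) = B(0, B(1, 1))
          B(1, 1) = B(0, B(1, 0))
          B(1, 0) = B(0, 1)
          B(0, 1) = 2
            = B(0, 2)
          B(0, 2) = 3
            = B(0, 3)
          B(0, 3) = 4
            = B(0, 4)
          B(0, 4) = 5
            = B(0, 5)
          B(0, 5) = 6
            = B(0, 6)
... (trace truncated)
Result: B(1, 14) = 16

16


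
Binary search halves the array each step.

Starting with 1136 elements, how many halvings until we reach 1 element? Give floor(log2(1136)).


1136 / 2 = 568
568 / 2 = 284
284 / 2 = 142
142 / 2 = 71
71 / 2 = 35
35 / 2 = 17
17 / 2 = 8
8 / 2 = 4
4 / 2 = 2
2 / 2 = 1
Reached 1 after 10 halvings

10


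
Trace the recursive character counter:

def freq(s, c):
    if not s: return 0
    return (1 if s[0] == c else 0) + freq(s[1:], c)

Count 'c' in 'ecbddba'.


s[0]='e' != 'c' -> 0
s[0]='c' == 'c' -> 1
s[0]='b' != 'c' -> 0
s[0]='d' != 'c' -> 0
s[0]='d' != 'c' -> 0
s[0]='b' != 'c' -> 0
s[0]='a' != 'c' -> 0
Sum: 0 + 1 + 0 + 0 + 0 + 0 + 0 = 1

1


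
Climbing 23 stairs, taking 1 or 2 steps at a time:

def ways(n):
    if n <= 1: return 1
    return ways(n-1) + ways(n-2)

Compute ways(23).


Building up from base cases:
ways(0) = 1
ways(1) = 1
ways(2) = ways(1) + ways(0) = 1 + 1 = 2
ways(3) = ways(2) + ways(1) = 2 + 1 = 3
ways(4) = ways(3) + ways(2) = 3 + 2 = 5
ways(5) = ways(4) + ways(3) = 5 + 3 = 8
ways(6) = ways(5) + ways(4) = 8 + 5 = 13
ways(7) = ways(6) + ways(5) = 13 + 8 = 21
ways(8) = ways(7) + ways(6) = 21 + 13 = 34
ways(9) = ways(8) + ways(7) = 34 + 21 = 55
ways(10) = ways(9) + ways(8) = 55 + 34 = 89
ways(11) = ways(10) + ways(9) = 89 + 55 = 144
ways(12) = ways(11) + ways(10) = 144 + 89 = 233
ways(13) = ways(12) + ways(11) = 233 + 144 = 377
ways(14) = ways(13) + ways(12) = 377 + 233 = 610
ways(15) = ways(14) + ways(13) = 610 + 377 = 987
ways(16) = ways(15) + ways(14) = 987 + 610 = 1597
ways(17) = ways(16) + ways(15) = 1597 + 987 = 2584
ways(18) = ways(17) + ways(16) = 2584 + 1597 = 4181
ways(19) = ways(18) + ways(17) = 4181 + 2584 = 6765
ways(20) = ways(19) + ways(18) = 6765 + 4181 = 10946
ways(21) = ways(20) + ways(19) = 10946 + 6765 = 17711
ways(22) = ways(21) + ways(20) = 17711 + 10946 = 28657
ways(23) = ways(22) + ways(21) = 28657 + 17711 = 46368

46368


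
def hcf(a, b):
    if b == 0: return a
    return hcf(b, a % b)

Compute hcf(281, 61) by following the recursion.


hcf(281, 61) = hcf(61, 37)
hcf(61, 37) = hcf(37, 24)
hcf(37, 24) = hcf(24, 13)
hcf(24, 13) = hcf(13, 11)
hcf(13, 11) = hcf(11, 2)
hcf(11, 2) = hcf(2, 1)
hcf(2, 1) = hcf(1, 0)
hcf(1, 0) = 1  (base case)

1


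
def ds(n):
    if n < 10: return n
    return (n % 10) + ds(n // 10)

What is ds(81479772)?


ds(81479772) = 2 + ds(8147977)
ds(8147977) = 7 + ds(814797)
ds(814797) = 7 + ds(81479)
ds(81479) = 9 + ds(8147)
ds(8147) = 7 + ds(814)
ds(814) = 4 + ds(81)
ds(81) = 1 + ds(8)
ds(8) = 8  (base case)
Total: 2 + 7 + 7 + 9 + 7 + 4 + 1 + 8 = 45

45


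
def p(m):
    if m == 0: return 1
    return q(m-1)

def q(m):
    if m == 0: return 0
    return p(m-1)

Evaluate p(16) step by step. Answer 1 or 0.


p(16) = q(15)
q(15) = p(14)
p(14) = q(13)
q(13) = p(12)
p(12) = q(11)
q(11) = p(10)
p(10) = q(9)
q(9) = p(8)
p(8) = q(7)
q(7) = p(6)
p(6) = q(5)
q(5) = p(4)
p(4) = q(3)
q(3) = p(2)
p(2) = q(1)
q(1) = p(0)
p(0) = 1  (base case)
Result: 1

1


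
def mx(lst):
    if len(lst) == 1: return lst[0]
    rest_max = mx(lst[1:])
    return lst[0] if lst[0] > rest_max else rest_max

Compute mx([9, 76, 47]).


mx([9, 76, 47]): compare 9 with mx([76, 47])
mx([76, 47]): compare 76 with mx([47])
mx([47]) = 47  (base case)
Compare 76 with 47 -> 76
Compare 9 with 76 -> 76

76


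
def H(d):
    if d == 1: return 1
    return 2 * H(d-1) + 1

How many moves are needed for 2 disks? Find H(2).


H(2) = 2 * H(1) + 1
H(1) = 1  (base case)
H(2) = 2 * 1 + 1 = 3

3


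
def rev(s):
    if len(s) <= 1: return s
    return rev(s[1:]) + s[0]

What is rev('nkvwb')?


rev('nkvwb') = rev('kvwb') + 'n'
rev('kvwb') = rev('vwb') + 'k'
rev('vwb') = rev('wb') + 'v'
rev('wb') = rev('b') + 'w'
rev('b') = 'b'  (base case)
Concatenating: 'b' + 'w' + 'v' + 'k' + 'n' = 'bwvkn'

bwvkn


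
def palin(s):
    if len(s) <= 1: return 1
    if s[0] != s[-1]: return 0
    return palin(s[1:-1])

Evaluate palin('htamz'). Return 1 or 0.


palin('htamz'): s[0]='h' != s[-1]='z' -> return 0
Result: 0 (not a palindrome)

0


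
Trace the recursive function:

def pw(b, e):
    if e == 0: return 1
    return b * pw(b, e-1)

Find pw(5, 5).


pw(5, 5)
= 5 * pw(5, 4)
= 5 * 5 * pw(5, 3)
= 5 * 5 * 5 * pw(5, 2)
= 5 * 5 * 5 * 5 * pw(5, 1)
= 5 * 5 * 5 * 5 * 5 * pw(5, 0)
= 5 * 5 * 5 * 5 * 5 * 1
= 3125

3125


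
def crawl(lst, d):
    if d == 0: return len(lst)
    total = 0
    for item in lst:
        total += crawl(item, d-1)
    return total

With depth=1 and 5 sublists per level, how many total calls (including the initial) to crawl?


At depth 0 (root): 1 call
At depth 1: each of 1 parents calls crawl on 5 children = 5 calls
Total: 1 + 5 = 6

6


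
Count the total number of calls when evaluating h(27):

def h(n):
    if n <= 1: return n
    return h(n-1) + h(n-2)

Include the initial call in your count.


Let C(n) = total calls for h(n)
C(0) = 1, C(1) = 1
C(2) = 1 + C(1) + C(0) = 1 + 1 + 1 = 3
C(3) = 1 + C(2) + C(1) = 1 + 3 + 1 = 5
C(4) = 1 + C(3) + C(2) = 1 + 5 + 3 = 9
C(5) = 1 + C(4) + C(3) = 1 + 9 + 5 = 15
C(6) = 1 + C(5) + C(4) = 1 + 15 + 9 = 25
C(7) = 1 + C(6) + C(5) = 1 + 25 + 15 = 41
C(8) = 1 + C(7) + C(6) = 1 + 41 + 25 = 67
C(9) = 1 + C(8) + C(7) = 1 + 67 + 41 = 109
C(10) = 1 + C(9) + C(8) = 1 + 109 + 67 = 177
C(11) = 1 + C(10) + C(9) = 1 + 177 + 109 = 287
C(12) = 1 + C(11) + C(10) = 1 + 287 + 177 = 465
C(13) = 1 + C(12) + C(11) = 1 + 465 + 287 = 753
C(14) = 1 + C(13) + C(12) = 1 + 753 + 465 = 1219
C(15) = 1 + C(14) + C(13) = 1 + 1219 + 753 = 1973
C(16) = 1 + C(15) + C(14) = 1 + 1973 + 1219 = 3193
C(17) = 1 + C(16) + C(15) = 1 + 3193 + 1973 = 5167
C(18) = 1 + C(17) + C(16) = 1 + 5167 + 3193 = 8361
C(19) = 1 + C(18) + C(17) = 1 + 8361 + 5167 = 13529
C(20) = 1 + C(19) + C(18) = 1 + 13529 + 8361 = 21891
C(21) = 1 + C(20) + C(19) = 1 + 21891 + 13529 = 35421
C(22) = 1 + C(21) + C(20) = 1 + 35421 + 21891 = 57313
C(23) = 1 + C(22) + C(21) = 1 + 57313 + 35421 = 92735
C(24) = 1 + C(23) + C(22) = 1 + 92735 + 57313 = 150049
C(25) = 1 + C(24) + C(23) = 1 + 150049 + 92735 = 242785
C(26) = 1 + C(25) + C(24) = 1 + 242785 + 150049 = 392835
C(27) = 1 + C(26) + C(25) = 1 + 392835 + 242785 = 635621

635621


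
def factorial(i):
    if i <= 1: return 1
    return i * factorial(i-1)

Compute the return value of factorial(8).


factorial(8)
= 8 * factorial(7)
= 8 * 7 * factorial(6)
= 8 * 7 * 6 * factorial(5)
= 8 * 7 * 6 * 5 * factorial(4)
= 8 * 7 * 6 * 5 * 4 * factorial(3)
= 8 * 7 * 6 * 5 * 4 * 3 * factorial(2)
= 8 * 7 * 6 * 5 * 4 * 3 * 2 * factorial(1)
= 8 * 7 * 6 * 5 * 4 * 3 * 2 * 1
= 40320

40320


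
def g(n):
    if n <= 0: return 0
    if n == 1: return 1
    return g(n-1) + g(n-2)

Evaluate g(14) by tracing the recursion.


Computing g(14) bottom-up:
g(0) = 0
g(1) = 1
g(2) = g(1) + g(0) = 1 + 0 = 1
g(3) = g(2) + g(1) = 1 + 1 = 2
g(4) = g(3) + g(2) = 2 + 1 = 3
g(5) = g(4) + g(3) = 3 + 2 = 5
g(6) = g(5) + g(4) = 5 + 3 = 8
g(7) = g(6) + g(5) = 8 + 5 = 13
g(8) = g(7) + g(6) = 13 + 8 = 21
g(9) = g(8) + g(7) = 21 + 13 = 34
g(10) = g(9) + g(8) = 34 + 21 = 55
g(11) = g(10) + g(9) = 55 + 34 = 89
g(12) = g(11) + g(10) = 89 + 55 = 144
g(13) = g(12) + g(11) = 144 + 89 = 233
g(14) = g(13) + g(12) = 233 + 144 = 377

377


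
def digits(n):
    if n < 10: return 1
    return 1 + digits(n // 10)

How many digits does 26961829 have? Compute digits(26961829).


digits(26961829) = 1 + digits(2696182)
digits(2696182) = 1 + digits(269618)
digits(269618) = 1 + digits(26961)
digits(26961) = 1 + digits(2696)
digits(2696) = 1 + digits(269)
digits(269) = 1 + digits(26)
digits(26) = 1 + digits(2)
digits(2) = 1  (base case: 2 < 10)
Unwinding: 1 + 1 + 1 + 1 + 1 + 1 + 1 + 1 = 8

8


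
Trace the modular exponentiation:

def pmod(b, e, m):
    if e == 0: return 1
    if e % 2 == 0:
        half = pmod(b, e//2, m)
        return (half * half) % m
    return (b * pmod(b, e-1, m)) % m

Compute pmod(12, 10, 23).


pmod(12, 10, 23): e is even, compute pmod(12, 5, 23)
  pmod(12, 5, 23): e is odd, compute pmod(12, 4, 23)
    pmod(12, 4, 23): e is even, compute pmod(12, 2, 23)
      pmod(12, 2, 23): e is even, compute pmod(12, 1, 23)
        pmod(12, 1, 23): e is odd, compute pmod(12, 0, 23)
          pmod(12, 0, 23) = 1
        (12 * 1) % 23 = 12
      half=12, (12*12) % 23 = 6
    half=6, (6*6) % 23 = 13
  (12 * 13) % 23 = 18
half=18, (18*18) % 23 = 2

2


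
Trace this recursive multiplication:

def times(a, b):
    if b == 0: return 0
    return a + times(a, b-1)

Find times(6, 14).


times(6, 14) = 6 + times(6, 13)
times(6, 13) = 6 + times(6, 12)
times(6, 12) = 6 + times(6, 11)
times(6, 11) = 6 + times(6, 10)
times(6, 10) = 6 + times(6, 9)
times(6, 9) = 6 + times(6, 8)
times(6, 8) = 6 + times(6, 7)
times(6, 7) = 6 + times(6, 6)
times(6, 6) = 6 + times(6, 5)
times(6, 5) = 6 + times(6, 4)
times(6, 4) = 6 + times(6, 3)
times(6, 3) = 6 + times(6, 2)
times(6, 2) = 6 + times(6, 1)
times(6, 1) = 6 + times(6, 0)
times(6, 0) = 0  (base case)
Total: 6 + 6 + 6 + 6 + 6 + 6 + 6 + 6 + 6 + 6 + 6 + 6 + 6 + 6 + 0 = 84

84


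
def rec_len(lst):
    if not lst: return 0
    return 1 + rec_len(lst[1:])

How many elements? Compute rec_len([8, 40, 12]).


rec_len([8, 40, 12]) = 1 + rec_len([40, 12])
rec_len([40, 12]) = 1 + rec_len([12])
rec_len([12]) = 1 + rec_len([])
rec_len([]) = 0  (base case)
Unwinding: 1 + 1 + 1 + 0 = 3

3


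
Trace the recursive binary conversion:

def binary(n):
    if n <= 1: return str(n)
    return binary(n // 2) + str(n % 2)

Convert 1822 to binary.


binary(1822) = binary(911) + '0'
binary(911) = binary(455) + '1'
binary(455) = binary(227) + '1'
binary(227) = binary(113) + '1'
binary(113) = binary(56) + '1'
binary(56) = binary(28) + '0'
binary(28) = binary(14) + '0'
binary(14) = binary(7) + '0'
binary(7) = binary(3) + '1'
binary(3) = binary(1) + '1'
binary(1) = '1'  (base case)
Concatenating: '1' + '1' + '1' + '0' + '0' + '0' + '1' + '1' + '1' + '1' + '0' = '11100011110'

11100011110


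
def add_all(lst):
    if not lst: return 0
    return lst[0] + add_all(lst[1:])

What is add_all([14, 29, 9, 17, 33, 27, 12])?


add_all([14, 29, 9, 17, 33, 27, 12]) = 14 + add_all([29, 9, 17, 33, 27, 12])
add_all([29, 9, 17, 33, 27, 12]) = 29 + add_all([9, 17, 33, 27, 12])
add_all([9, 17, 33, 27, 12]) = 9 + add_all([17, 33, 27, 12])
add_all([17, 33, 27, 12]) = 17 + add_all([33, 27, 12])
add_all([33, 27, 12]) = 33 + add_all([27, 12])
add_all([27, 12]) = 27 + add_all([12])
add_all([12]) = 12 + add_all([])
add_all([]) = 0  (base case)
Total: 14 + 29 + 9 + 17 + 33 + 27 + 12 + 0 = 141

141


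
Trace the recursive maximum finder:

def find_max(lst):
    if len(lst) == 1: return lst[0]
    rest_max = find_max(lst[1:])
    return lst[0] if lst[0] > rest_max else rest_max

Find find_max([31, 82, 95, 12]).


find_max([31, 82, 95, 12]): compare 31 with find_max([82, 95, 12])
find_max([82, 95, 12]): compare 82 with find_max([95, 12])
find_max([95, 12]): compare 95 with find_max([12])
find_max([12]) = 12  (base case)
Compare 95 with 12 -> 95
Compare 82 with 95 -> 95
Compare 31 with 95 -> 95

95


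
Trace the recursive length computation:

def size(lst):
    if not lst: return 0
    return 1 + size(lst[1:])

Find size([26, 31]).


size([26, 31]) = 1 + size([31])
size([31]) = 1 + size([])
size([]) = 0  (base case)
Unwinding: 1 + 1 + 0 = 2

2


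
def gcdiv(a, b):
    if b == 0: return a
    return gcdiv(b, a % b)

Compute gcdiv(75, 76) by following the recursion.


gcdiv(75, 76) = gcdiv(76, 75)
gcdiv(76, 75) = gcdiv(75, 1)
gcdiv(75, 1) = gcdiv(1, 0)
gcdiv(1, 0) = 1  (base case)

1


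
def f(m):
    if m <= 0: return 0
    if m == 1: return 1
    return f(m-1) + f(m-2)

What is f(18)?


Computing f(18) bottom-up:
f(0) = 0
f(1) = 1
f(2) = f(1) + f(0) = 1 + 0 = 1
f(3) = f(2) + f(1) = 1 + 1 = 2
f(4) = f(3) + f(2) = 2 + 1 = 3
f(5) = f(4) + f(3) = 3 + 2 = 5
f(6) = f(5) + f(4) = 5 + 3 = 8
f(7) = f(6) + f(5) = 8 + 5 = 13
f(8) = f(7) + f(6) = 13 + 8 = 21
f(9) = f(8) + f(7) = 21 + 13 = 34
f(10) = f(9) + f(8) = 34 + 21 = 55
f(11) = f(10) + f(9) = 55 + 34 = 89
f(12) = f(11) + f(10) = 89 + 55 = 144
f(13) = f(12) + f(11) = 144 + 89 = 233
f(14) = f(13) + f(12) = 233 + 144 = 377
f(15) = f(14) + f(13) = 377 + 233 = 610
f(16) = f(15) + f(14) = 610 + 377 = 987
f(17) = f(16) + f(15) = 987 + 610 = 1597
f(18) = f(17) + f(16) = 1597 + 987 = 2584

2584


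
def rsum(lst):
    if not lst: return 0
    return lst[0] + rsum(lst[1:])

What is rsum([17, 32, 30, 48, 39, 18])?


rsum([17, 32, 30, 48, 39, 18]) = 17 + rsum([32, 30, 48, 39, 18])
rsum([32, 30, 48, 39, 18]) = 32 + rsum([30, 48, 39, 18])
rsum([30, 48, 39, 18]) = 30 + rsum([48, 39, 18])
rsum([48, 39, 18]) = 48 + rsum([39, 18])
rsum([39, 18]) = 39 + rsum([18])
rsum([18]) = 18 + rsum([])
rsum([]) = 0  (base case)
Total: 17 + 32 + 30 + 48 + 39 + 18 + 0 = 184

184


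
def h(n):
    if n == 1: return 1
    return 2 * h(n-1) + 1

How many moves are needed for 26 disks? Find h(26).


h(26) = 2 * h(25) + 1
h(25) = 2 * h(24) + 1
h(24) = 2 * h(23) + 1
h(23) = 2 * h(22) + 1
h(22) = 2 * h(21) + 1
h(21) = 2 * h(20) + 1
h(20) = 2 * h(19) + 1
h(19) = 2 * h(18) + 1
h(18) = 2 * h(17) + 1
h(17) = 2 * h(16) + 1
h(16) = 2 * h(15) + 1
h(15) = 2 * h(14) + 1
h(14) = 2 * h(13) + 1
h(13) = 2 * h(12) + 1
h(12) = 2 * h(11) + 1
h(11) = 2 * h(10) + 1
h(10) = 2 * h(9) + 1
h(9) = 2 * h(8) + 1
h(8) = 2 * h(7) + 1
h(7) = 2 * h(6) + 1
h(6) = 2 * h(5) + 1
h(5) = 2 * h(4) + 1
h(4) = 2 * h(3) + 1
h(3) = 2 * h(2) + 1
h(2) = 2 * h(1) + 1
h(1) = 1  (base case)
h(2) = 2 * 1 + 1 = 3
h(3) = 2 * 3 + 1 = 7
h(4) = 2 * 7 + 1 = 15
h(5) = 2 * 15 + 1 = 31
h(6) = 2 * 31 + 1 = 63
h(7) = 2 * 63 + 1 = 127
h(8) = 2 * 127 + 1 = 255
h(9) = 2 * 255 + 1 = 511
h(10) = 2 * 511 + 1 = 1023
h(11) = 2 * 1023 + 1 = 2047
h(12) = 2 * 2047 + 1 = 4095
h(13) = 2 * 4095 + 1 = 8191
h(14) = 2 * 8191 + 1 = 16383
h(15) = 2 * 16383 + 1 = 32767
h(16) = 2 * 32767 + 1 = 65535
h(17) = 2 * 65535 + 1 = 131071
h(18) = 2 * 131071 + 1 = 262143
h(19) = 2 * 262143 + 1 = 524287
h(20) = 2 * 524287 + 1 = 1048575
h(21) = 2 * 1048575 + 1 = 2097151
h(22) = 2 * 2097151 + 1 = 4194303
h(23) = 2 * 4194303 + 1 = 8388607
h(24) = 2 * 8388607 + 1 = 16777215
h(25) = 2 * 16777215 + 1 = 33554431
h(26) = 2 * 33554431 + 1 = 67108863

67108863


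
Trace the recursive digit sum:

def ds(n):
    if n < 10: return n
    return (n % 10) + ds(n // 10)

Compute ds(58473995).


ds(58473995) = 5 + ds(5847399)
ds(5847399) = 9 + ds(584739)
ds(584739) = 9 + ds(58473)
ds(58473) = 3 + ds(5847)
ds(5847) = 7 + ds(584)
ds(584) = 4 + ds(58)
ds(58) = 8 + ds(5)
ds(5) = 5  (base case)
Total: 5 + 9 + 9 + 3 + 7 + 4 + 8 + 5 = 50

50


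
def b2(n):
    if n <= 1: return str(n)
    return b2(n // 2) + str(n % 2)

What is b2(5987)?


b2(5987) = b2(2993) + '1'
b2(2993) = b2(1496) + '1'
b2(1496) = b2(748) + '0'
b2(748) = b2(374) + '0'
b2(374) = b2(187) + '0'
b2(187) = b2(93) + '1'
b2(93) = b2(46) + '1'
b2(46) = b2(23) + '0'
b2(23) = b2(11) + '1'
b2(11) = b2(5) + '1'
b2(5) = b2(2) + '1'
b2(2) = b2(1) + '0'
b2(1) = '1'  (base case)
Concatenating: '1' + '0' + '1' + '1' + '1' + '0' + '1' + '1' + '0' + '0' + '0' + '1' + '1' = '1011101100011'

1011101100011


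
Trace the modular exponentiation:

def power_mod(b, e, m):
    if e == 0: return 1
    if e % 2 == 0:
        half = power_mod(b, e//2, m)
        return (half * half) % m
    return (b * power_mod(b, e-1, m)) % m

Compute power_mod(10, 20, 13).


power_mod(10, 20, 13): e is even, compute power_mod(10, 10, 13)
  power_mod(10, 10, 13): e is even, compute power_mod(10, 5, 13)
    power_mod(10, 5, 13): e is odd, compute power_mod(10, 4, 13)
      power_mod(10, 4, 13): e is even, compute power_mod(10, 2, 13)
        power_mod(10, 2, 13): e is even, compute power_mod(10, 1, 13)
          power_mod(10, 1, 13): e is odd, compute power_mod(10, 0, 13)
          power_mod(10, 0, 13) = 1
          (10 * 1) % 13 = 10
        half=10, (10*10) % 13 = 9
      half=9, (9*9) % 13 = 3
    (10 * 3) % 13 = 4
  half=4, (4*4) % 13 = 3
half=3, (3*3) % 13 = 9

9


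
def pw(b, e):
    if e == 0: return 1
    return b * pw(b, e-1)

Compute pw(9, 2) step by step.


pw(9, 2)
= 9 * pw(9, 1)
= 9 * 9 * pw(9, 0)
= 9 * 9 * 1
= 81

81


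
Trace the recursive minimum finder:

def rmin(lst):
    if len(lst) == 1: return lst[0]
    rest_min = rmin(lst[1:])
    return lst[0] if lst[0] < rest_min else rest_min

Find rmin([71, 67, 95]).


rmin([71, 67, 95]): compare 71 with rmin([67, 95])
rmin([67, 95]): compare 67 with rmin([95])
rmin([95]) = 95  (base case)
Compare 67 with 95 -> 67
Compare 71 with 67 -> 67

67


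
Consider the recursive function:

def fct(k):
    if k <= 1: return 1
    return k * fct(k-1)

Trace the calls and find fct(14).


fct(14)
= 14 * fct(13)
= 14 * 13 * fct(12)
= 14 * 13 * 12 * fct(11)
= 14 * 13 * 12 * 11 * fct(10)
= 14 * 13 * 12 * 11 * 10 * fct(9)
= 14 * 13 * 12 * 11 * 10 * 9 * fct(8)
= 14 * 13 * 12 * 11 * 10 * 9 * 8 * fct(7)
= 14 * 13 * 12 * 11 * 10 * 9 * 8 * 7 * fct(6)
= 14 * 13 * 12 * 11 * 10 * 9 * 8 * 7 * 6 * fct(5)
= 14 * 13 * 12 * 11 * 10 * 9 * 8 * 7 * 6 * 5 * fct(4)
= 14 * 13 * 12 * 11 * 10 * 9 * 8 * 7 * 6 * 5 * 4 * fct(3)
= 14 * 13 * 12 * 11 * 10 * 9 * 8 * 7 * 6 * 5 * 4 * 3 * fct(2)
= 14 * 13 * 12 * 11 * 10 * 9 * 8 * 7 * 6 * 5 * 4 * 3 * 2 * fct(1)
= 14 * 13 * 12 * 11 * 10 * 9 * 8 * 7 * 6 * 5 * 4 * 3 * 2 * 1
= 87178291200

87178291200


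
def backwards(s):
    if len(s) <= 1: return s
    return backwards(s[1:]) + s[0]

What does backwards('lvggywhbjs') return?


backwards('lvggywhbjs') = backwards('vggywhbjs') + 'l'
backwards('vggywhbjs') = backwards('ggywhbjs') + 'v'
backwards('ggywhbjs') = backwards('gywhbjs') + 'g'
backwards('gywhbjs') = backwards('ywhbjs') + 'g'
backwards('ywhbjs') = backwards('whbjs') + 'y'
backwards('whbjs') = backwards('hbjs') + 'w'
backwards('hbjs') = backwards('bjs') + 'h'
backwards('bjs') = backwards('js') + 'b'
backwards('js') = backwards('s') + 'j'
backwards('s') = 's'  (base case)
Concatenating: 's' + 'j' + 'b' + 'h' + 'w' + 'y' + 'g' + 'g' + 'v' + 'l' = 'sjbhwyggvl'

sjbhwyggvl


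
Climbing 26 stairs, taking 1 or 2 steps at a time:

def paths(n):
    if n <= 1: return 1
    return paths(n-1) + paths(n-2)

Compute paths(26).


Building up from base cases:
paths(0) = 1
paths(1) = 1
paths(2) = paths(1) + paths(0) = 1 + 1 = 2
paths(3) = paths(2) + paths(1) = 2 + 1 = 3
paths(4) = paths(3) + paths(2) = 3 + 2 = 5
paths(5) = paths(4) + paths(3) = 5 + 3 = 8
paths(6) = paths(5) + paths(4) = 8 + 5 = 13
paths(7) = paths(6) + paths(5) = 13 + 8 = 21
paths(8) = paths(7) + paths(6) = 21 + 13 = 34
paths(9) = paths(8) + paths(7) = 34 + 21 = 55
paths(10) = paths(9) + paths(8) = 55 + 34 = 89
paths(11) = paths(10) + paths(9) = 89 + 55 = 144
paths(12) = paths(11) + paths(10) = 144 + 89 = 233
paths(13) = paths(12) + paths(11) = 233 + 144 = 377
paths(14) = paths(13) + paths(12) = 377 + 233 = 610
paths(15) = paths(14) + paths(13) = 610 + 377 = 987
paths(16) = paths(15) + paths(14) = 987 + 610 = 1597
paths(17) = paths(16) + paths(15) = 1597 + 987 = 2584
paths(18) = paths(17) + paths(16) = 2584 + 1597 = 4181
paths(19) = paths(18) + paths(17) = 4181 + 2584 = 6765
paths(20) = paths(19) + paths(18) = 6765 + 4181 = 10946
paths(21) = paths(20) + paths(19) = 10946 + 6765 = 17711
paths(22) = paths(21) + paths(20) = 17711 + 10946 = 28657
paths(23) = paths(22) + paths(21) = 28657 + 17711 = 46368
paths(24) = paths(23) + paths(22) = 46368 + 28657 = 75025
paths(25) = paths(24) + paths(23) = 75025 + 46368 = 121393
paths(26) = paths(25) + paths(24) = 121393 + 75025 = 196418

196418


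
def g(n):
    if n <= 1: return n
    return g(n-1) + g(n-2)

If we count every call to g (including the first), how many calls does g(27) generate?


Let C(n) = total calls for g(n)
C(0) = 1, C(1) = 1
C(2) = 1 + C(1) + C(0) = 1 + 1 + 1 = 3
C(3) = 1 + C(2) + C(1) = 1 + 3 + 1 = 5
C(4) = 1 + C(3) + C(2) = 1 + 5 + 3 = 9
C(5) = 1 + C(4) + C(3) = 1 + 9 + 5 = 15
C(6) = 1 + C(5) + C(4) = 1 + 15 + 9 = 25
C(7) = 1 + C(6) + C(5) = 1 + 25 + 15 = 41
C(8) = 1 + C(7) + C(6) = 1 + 41 + 25 = 67
C(9) = 1 + C(8) + C(7) = 1 + 67 + 41 = 109
C(10) = 1 + C(9) + C(8) = 1 + 109 + 67 = 177
C(11) = 1 + C(10) + C(9) = 1 + 177 + 109 = 287
C(12) = 1 + C(11) + C(10) = 1 + 287 + 177 = 465
C(13) = 1 + C(12) + C(11) = 1 + 465 + 287 = 753
C(14) = 1 + C(13) + C(12) = 1 + 753 + 465 = 1219
C(15) = 1 + C(14) + C(13) = 1 + 1219 + 753 = 1973
C(16) = 1 + C(15) + C(14) = 1 + 1973 + 1219 = 3193
C(17) = 1 + C(16) + C(15) = 1 + 3193 + 1973 = 5167
C(18) = 1 + C(17) + C(16) = 1 + 5167 + 3193 = 8361
C(19) = 1 + C(18) + C(17) = 1 + 8361 + 5167 = 13529
C(20) = 1 + C(19) + C(18) = 1 + 13529 + 8361 = 21891
C(21) = 1 + C(20) + C(19) = 1 + 21891 + 13529 = 35421
C(22) = 1 + C(21) + C(20) = 1 + 35421 + 21891 = 57313
C(23) = 1 + C(22) + C(21) = 1 + 57313 + 35421 = 92735
C(24) = 1 + C(23) + C(22) = 1 + 92735 + 57313 = 150049
C(25) = 1 + C(24) + C(23) = 1 + 150049 + 92735 = 242785
C(26) = 1 + C(25) + C(24) = 1 + 242785 + 150049 = 392835
C(27) = 1 + C(26) + C(25) = 1 + 392835 + 242785 = 635621

635621


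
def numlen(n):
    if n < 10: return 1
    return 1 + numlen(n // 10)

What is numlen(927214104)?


numlen(927214104) = 1 + numlen(92721410)
numlen(92721410) = 1 + numlen(9272141)
numlen(9272141) = 1 + numlen(927214)
numlen(927214) = 1 + numlen(92721)
numlen(92721) = 1 + numlen(9272)
numlen(9272) = 1 + numlen(927)
numlen(927) = 1 + numlen(92)
numlen(92) = 1 + numlen(9)
numlen(9) = 1  (base case: 9 < 10)
Unwinding: 1 + 1 + 1 + 1 + 1 + 1 + 1 + 1 + 1 = 9

9


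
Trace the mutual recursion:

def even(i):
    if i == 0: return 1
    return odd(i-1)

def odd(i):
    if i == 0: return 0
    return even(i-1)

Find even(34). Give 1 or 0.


even(34) = odd(33)
odd(33) = even(32)
even(32) = odd(31)
odd(31) = even(30)
even(30) = odd(29)
odd(29) = even(28)
even(28) = odd(27)
odd(27) = even(26)
even(26) = odd(25)
odd(25) = even(24)
even(24) = odd(23)
odd(23) = even(22)
even(22) = odd(21)
odd(21) = even(20)
even(20) = odd(19)
odd(19) = even(18)
even(18) = odd(17)
odd(17) = even(16)
even(16) = odd(15)
odd(15) = even(14)
even(14) = odd(13)
odd(13) = even(12)
even(12) = odd(11)
odd(11) = even(10)
even(10) = odd(9)
odd(9) = even(8)
even(8) = odd(7)
odd(7) = even(6)
even(6) = odd(5)
odd(5) = even(4)
even(4) = odd(3)
odd(3) = even(2)
even(2) = odd(1)
odd(1) = even(0)
even(0) = 1  (base case)
Result: 1

1


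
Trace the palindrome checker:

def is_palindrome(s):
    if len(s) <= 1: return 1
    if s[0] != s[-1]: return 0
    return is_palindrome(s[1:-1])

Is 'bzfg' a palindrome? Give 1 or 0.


is_palindrome('bzfg'): s[0]='b' != s[-1]='g' -> return 0
Result: 0 (not a palindrome)

0


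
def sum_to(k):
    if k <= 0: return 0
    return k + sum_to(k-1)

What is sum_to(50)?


sum_to(50)
= 50 + 49 + 48 + 47 + 46 + 45 + 44 + 43 + 42 + 41 + 40 + 39 + 38 + 37 + 36 + 35 + 34 + 33 + 32 + 31 + 30 + 29 + 28 + 27 + 26 + 25 + 24 + 23 + 22 + 21 + 20 + 19 + 18 + 17 + 16 + 15 + 14 + 13 + 12 + 11 + 10 + 9 + 8 + 7 + 6 + 5 + 4 + 3 + 2 + 1 + sum_to(0)
= 50 + 49 + 48 + 47 + 46 + 45 + 44 + 43 + 42 + 41 + 40 + 39 + 38 + 37 + 36 + 35 + 34 + 33 + 32 + 31 + 30 + 29 + 28 + 27 + 26 + 25 + 24 + 23 + 22 + 21 + 20 + 19 + 18 + 17 + 16 + 15 + 14 + 13 + 12 + 11 + 10 + 9 + 8 + 7 + 6 + 5 + 4 + 3 + 2 + 1 + 0
= 1275

1275


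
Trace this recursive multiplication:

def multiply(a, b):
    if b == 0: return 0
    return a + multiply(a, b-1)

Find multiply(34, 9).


multiply(34, 9) = 34 + multiply(34, 8)
multiply(34, 8) = 34 + multiply(34, 7)
multiply(34, 7) = 34 + multiply(34, 6)
multiply(34, 6) = 34 + multiply(34, 5)
multiply(34, 5) = 34 + multiply(34, 4)
multiply(34, 4) = 34 + multiply(34, 3)
multiply(34, 3) = 34 + multiply(34, 2)
multiply(34, 2) = 34 + multiply(34, 1)
multiply(34, 1) = 34 + multiply(34, 0)
multiply(34, 0) = 0  (base case)
Total: 34 + 34 + 34 + 34 + 34 + 34 + 34 + 34 + 34 + 0 = 306

306


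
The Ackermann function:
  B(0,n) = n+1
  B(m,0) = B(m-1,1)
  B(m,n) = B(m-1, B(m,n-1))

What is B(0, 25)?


B(0, 25) = 26
Result: B(0, 25) = 26

26


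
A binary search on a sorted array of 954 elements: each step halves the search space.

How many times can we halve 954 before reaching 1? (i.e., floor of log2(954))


954 / 2 = 477
477 / 2 = 238
238 / 2 = 119
119 / 2 = 59
59 / 2 = 29
29 / 2 = 14
14 / 2 = 7
7 / 2 = 3
3 / 2 = 1
Reached 1 after 9 halvings

9


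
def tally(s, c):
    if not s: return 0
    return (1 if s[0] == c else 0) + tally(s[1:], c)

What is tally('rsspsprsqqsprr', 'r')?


s[0]='r' == 'r' -> 1
s[0]='s' != 'r' -> 0
s[0]='s' != 'r' -> 0
s[0]='p' != 'r' -> 0
s[0]='s' != 'r' -> 0
s[0]='p' != 'r' -> 0
s[0]='r' == 'r' -> 1
s[0]='s' != 'r' -> 0
s[0]='q' != 'r' -> 0
s[0]='q' != 'r' -> 0
s[0]='s' != 'r' -> 0
s[0]='p' != 'r' -> 0
s[0]='r' == 'r' -> 1
s[0]='r' == 'r' -> 1
Sum: 1 + 0 + 0 + 0 + 0 + 0 + 1 + 0 + 0 + 0 + 0 + 0 + 1 + 1 = 4

4


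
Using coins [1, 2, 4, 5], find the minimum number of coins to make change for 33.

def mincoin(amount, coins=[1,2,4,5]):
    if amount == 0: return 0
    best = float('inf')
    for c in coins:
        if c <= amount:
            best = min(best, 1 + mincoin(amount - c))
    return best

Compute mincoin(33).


Building up with DP:
mincoin(0) = 0
mincoin(1) = min(1+mincoin(0)=1+0=1) = 1
mincoin(2) = min(1+mincoin(1)=1+1=2, 1+mincoin(0)=1+0=1) = 1
mincoin(3) = min(1+mincoin(2)=1+1=2, 1+mincoin(1)=1+1=2) = 2
mincoin(4) = min(1+mincoin(3)=1+2=3, 1+mincoin(2)=1+1=2, 1+mincoin(0)=1+0=1) = 1
mincoin(5) = min(1+mincoin(4)=1+1=2, 1+mincoin(3)=1+2=3, 1+mincoin(1)=1+1=2, 1+mincoin(0)=1+0=1) = 1
mincoin(6) = min(1+mincoin(5)=1+1=2, 1+mincoin(4)=1+1=2, 1+mincoin(2)=1+1=2, 1+mincoin(1)=1+1=2) = 2
mincoin(7) = min(1+mincoin(6)=1+2=3, 1+mincoin(5)=1+1=2, 1+mincoin(3)=1+2=3, 1+mincoin(2)=1+1=2) = 2
mincoin(8) = min(1+mincoin(7)=1+2=3, 1+mincoin(6)=1+2=3, 1+mincoin(4)=1+1=2, 1+mincoin(3)=1+2=3) = 2
mincoin(9) = min(1+mincoin(8)=1+2=3, 1+mincoin(7)=1+2=3, 1+mincoin(5)=1+1=2, 1+mincoin(4)=1+1=2) = 2
mincoin(10) = min(1+mincoin(9)=1+2=3, 1+mincoin(8)=1+2=3, 1+mincoin(6)=1+2=3, 1+mincoin(5)=1+1=2) = 2
mincoin(11) = min(1+mincoin(10)=1+2=3, 1+mincoin(9)=1+2=3, 1+mincoin(7)=1+2=3, 1+mincoin(6)=1+2=3) = 3
mincoin(12) = min(1+mincoin(11)=1+3=4, 1+mincoin(10)=1+2=3, 1+mincoin(8)=1+2=3, 1+mincoin(7)=1+2=3) = 3
mincoin(13) = min(1+mincoin(12)=1+3=4, 1+mincoin(11)=1+3=4, 1+mincoin(9)=1+2=3, 1+mincoin(8)=1+2=3) = 3
mincoin(14) = min(1+mincoin(13)=1+3=4, 1+mincoin(12)=1+3=4, 1+mincoin(10)=1+2=3, 1+mincoin(9)=1+2=3) = 3
mincoin(15) = min(1+mincoin(14)=1+3=4, 1+mincoin(13)=1+3=4, 1+mincoin(11)=1+3=4, 1+mincoin(10)=1+2=3) = 3
mincoin(16) = min(1+mincoin(15)=1+3=4, 1+mincoin(14)=1+3=4, 1+mincoin(12)=1+3=4, 1+mincoin(11)=1+3=4) = 4
mincoin(17) = min(1+mincoin(16)=1+4=5, 1+mincoin(15)=1+3=4, 1+mincoin(13)=1+3=4, 1+mincoin(12)=1+3=4) = 4
mincoin(18) = min(1+mincoin(17)=1+4=5, 1+mincoin(16)=1+4=5, 1+mincoin(14)=1+3=4, 1+mincoin(13)=1+3=4) = 4
mincoin(19) = min(1+mincoin(18)=1+4=5, 1+mincoin(17)=1+4=5, 1+mincoin(15)=1+3=4, 1+mincoin(14)=1+3=4) = 4
mincoin(20) = min(1+mincoin(19)=1+4=5, 1+mincoin(18)=1+4=5, 1+mincoin(16)=1+4=5, 1+mincoin(15)=1+3=4) = 4
mincoin(21) = min(1+mincoin(20)=1+4=5, 1+mincoin(19)=1+4=5, 1+mincoin(17)=1+4=5, 1+mincoin(16)=1+4=5) = 5
mincoin(22) = min(1+mincoin(21)=1+5=6, 1+mincoin(20)=1+4=5, 1+mincoin(18)=1+4=5, 1+mincoin(17)=1+4=5) = 5
mincoin(23) = min(1+mincoin(22)=1+5=6, 1+mincoin(21)=1+5=6, 1+mincoin(19)=1+4=5, 1+mincoin(18)=1+4=5) = 5
mincoin(24) = min(1+mincoin(23)=1+5=6, 1+mincoin(22)=1+5=6, 1+mincoin(20)=1+4=5, 1+mincoin(19)=1+4=5) = 5
mincoin(25) = min(1+mincoin(24)=1+5=6, 1+mincoin(23)=1+5=6, 1+mincoin(21)=1+5=6, 1+mincoin(20)=1+4=5) = 5
mincoin(26) = min(1+mincoin(25)=1+5=6, 1+mincoin(24)=1+5=6, 1+mincoin(22)=1+5=6, 1+mincoin(21)=1+5=6) = 6
mincoin(27) = min(1+mincoin(26)=1+6=7, 1+mincoin(25)=1+5=6, 1+mincoin(23)=1+5=6, 1+mincoin(22)=1+5=6) = 6
mincoin(28) = min(1+mincoin(27)=1+6=7, 1+mincoin(26)=1+6=7, 1+mincoin(24)=1+5=6, 1+mincoin(23)=1+5=6) = 6
mincoin(29) = min(1+mincoin(28)=1+6=7, 1+mincoin(27)=1+6=7, 1+mincoin(25)=1+5=6, 1+mincoin(24)=1+5=6) = 6
mincoin(30) = min(1+mincoin(29)=1+6=7, 1+mincoin(28)=1+6=7, 1+mincoin(26)=1+6=7, 1+mincoin(25)=1+5=6) = 6
mincoin(31) = min(1+mincoin(30)=1+6=7, 1+mincoin(29)=1+6=7, 1+mincoin(27)=1+6=7, 1+mincoin(26)=1+6=7) = 7
mincoin(32) = min(1+mincoin(31)=1+7=8, 1+mincoin(30)=1+6=7, 1+mincoin(28)=1+6=7, 1+mincoin(27)=1+6=7) = 7
mincoin(33) = min(1+mincoin(32)=1+7=8, 1+mincoin(31)=1+7=8, 1+mincoin(29)=1+6=7, 1+mincoin(28)=1+6=7) = 7

7


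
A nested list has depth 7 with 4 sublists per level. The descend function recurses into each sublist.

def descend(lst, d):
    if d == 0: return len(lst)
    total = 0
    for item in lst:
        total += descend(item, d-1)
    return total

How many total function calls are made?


At depth 0 (root): 1 call
At depth 1: each of 1 parents calls descend on 4 children = 4 calls
At depth 2: each of 4 parents calls descend on 4 children = 16 calls
At depth 3: each of 16 parents calls descend on 4 children = 64 calls
At depth 4: each of 64 parents calls descend on 4 children = 256 calls
At depth 5: each of 256 parents calls descend on 4 children = 1024 calls
At depth 6: each of 1024 parents calls descend on 4 children = 4096 calls
At depth 7: each of 4096 parents calls descend on 4 children = 16384 calls
Total: 1 + 4 + 16 + 64 + 256 + 1024 + 4096 + 16384 = 21845

21845


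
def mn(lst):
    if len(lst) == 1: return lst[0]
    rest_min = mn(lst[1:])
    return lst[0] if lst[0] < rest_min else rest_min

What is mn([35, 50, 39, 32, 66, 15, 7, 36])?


mn([35, 50, 39, 32, 66, 15, 7, 36]): compare 35 with mn([50, 39, 32, 66, 15, 7, 36])
mn([50, 39, 32, 66, 15, 7, 36]): compare 50 with mn([39, 32, 66, 15, 7, 36])
mn([39, 32, 66, 15, 7, 36]): compare 39 with mn([32, 66, 15, 7, 36])
mn([32, 66, 15, 7, 36]): compare 32 with mn([66, 15, 7, 36])
mn([66, 15, 7, 36]): compare 66 with mn([15, 7, 36])
mn([15, 7, 36]): compare 15 with mn([7, 36])
mn([7, 36]): compare 7 with mn([36])
mn([36]) = 36  (base case)
Compare 7 with 36 -> 7
Compare 15 with 7 -> 7
Compare 66 with 7 -> 7
Compare 32 with 7 -> 7
Compare 39 with 7 -> 7
Compare 50 with 7 -> 7
Compare 35 with 7 -> 7

7


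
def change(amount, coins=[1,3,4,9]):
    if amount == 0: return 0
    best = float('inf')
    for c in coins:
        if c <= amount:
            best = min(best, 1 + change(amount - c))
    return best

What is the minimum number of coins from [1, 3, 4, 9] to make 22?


Building up with DP:
change(0) = 0
change(1) = min(1+change(0)=1+0=1) = 1
change(2) = min(1+change(1)=1+1=2) = 2
change(3) = min(1+change(2)=1+2=3, 1+change(0)=1+0=1) = 1
change(4) = min(1+change(3)=1+1=2, 1+change(1)=1+1=2, 1+change(0)=1+0=1) = 1
change(5) = min(1+change(4)=1+1=2, 1+change(2)=1+2=3, 1+change(1)=1+1=2) = 2
change(6) = min(1+change(5)=1+2=3, 1+change(3)=1+1=2, 1+change(2)=1+2=3) = 2
change(7) = min(1+change(6)=1+2=3, 1+change(4)=1+1=2, 1+change(3)=1+1=2) = 2
change(8) = min(1+change(7)=1+2=3, 1+change(5)=1+2=3, 1+change(4)=1+1=2) = 2
change(9) = min(1+change(8)=1+2=3, 1+change(6)=1+2=3, 1+change(5)=1+2=3, 1+change(0)=1+0=1) = 1
change(10) = min(1+change(9)=1+1=2, 1+change(7)=1+2=3, 1+change(6)=1+2=3, 1+change(1)=1+1=2) = 2
change(11) = min(1+change(10)=1+2=3, 1+change(8)=1+2=3, 1+change(7)=1+2=3, 1+change(2)=1+2=3) = 3
change(12) = min(1+change(11)=1+3=4, 1+change(9)=1+1=2, 1+change(8)=1+2=3, 1+change(3)=1+1=2) = 2
change(13) = min(1+change(12)=1+2=3, 1+change(10)=1+2=3, 1+change(9)=1+1=2, 1+change(4)=1+1=2) = 2
change(14) = min(1+change(13)=1+2=3, 1+change(11)=1+3=4, 1+change(10)=1+2=3, 1+change(5)=1+2=3) = 3
change(15) = min(1+change(14)=1+3=4, 1+change(12)=1+2=3, 1+change(11)=1+3=4, 1+change(6)=1+2=3) = 3
change(16) = min(1+change(15)=1+3=4, 1+change(13)=1+2=3, 1+change(12)=1+2=3, 1+change(7)=1+2=3) = 3
change(17) = min(1+change(16)=1+3=4, 1+change(14)=1+3=4, 1+change(13)=1+2=3, 1+change(8)=1+2=3) = 3
change(18) = min(1+change(17)=1+3=4, 1+change(15)=1+3=4, 1+change(14)=1+3=4, 1+change(9)=1+1=2) = 2
change(19) = min(1+change(18)=1+2=3, 1+change(16)=1+3=4, 1+change(15)=1+3=4, 1+change(10)=1+2=3) = 3
change(20) = min(1+change(19)=1+3=4, 1+change(17)=1+3=4, 1+change(16)=1+3=4, 1+change(11)=1+3=4) = 4
change(21) = min(1+change(20)=1+4=5, 1+change(18)=1+2=3, 1+change(17)=1+3=4, 1+change(12)=1+2=3) = 3
change(22) = min(1+change(21)=1+3=4, 1+change(19)=1+3=4, 1+change(18)=1+2=3, 1+change(13)=1+2=3) = 3

3


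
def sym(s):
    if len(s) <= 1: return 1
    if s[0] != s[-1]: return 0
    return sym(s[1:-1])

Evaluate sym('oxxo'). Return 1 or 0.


sym('oxxo'): s[0]='o' == s[-1]='o' -> check sym('xx')
sym('xx'): s[0]='x' == s[-1]='x' -> check sym('')
sym(''): len <= 1 -> return 1  (base case)
Result: 1 (palindrome)

1
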